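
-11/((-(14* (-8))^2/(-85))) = -935/12544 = -0.07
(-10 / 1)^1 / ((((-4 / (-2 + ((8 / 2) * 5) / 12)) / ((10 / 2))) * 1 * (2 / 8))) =-50 / 3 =-16.67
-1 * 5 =-5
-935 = -935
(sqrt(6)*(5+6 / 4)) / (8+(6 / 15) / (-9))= 585*sqrt(6) / 716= 2.00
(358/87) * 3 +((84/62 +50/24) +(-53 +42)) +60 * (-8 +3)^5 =-2022698401/10788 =-187495.22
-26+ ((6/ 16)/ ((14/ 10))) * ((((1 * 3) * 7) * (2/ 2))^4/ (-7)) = -59743/ 8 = -7467.88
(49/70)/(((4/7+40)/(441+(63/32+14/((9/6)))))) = 2127629/272640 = 7.80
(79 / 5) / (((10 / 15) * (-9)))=-79 / 30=-2.63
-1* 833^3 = -578009537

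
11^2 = 121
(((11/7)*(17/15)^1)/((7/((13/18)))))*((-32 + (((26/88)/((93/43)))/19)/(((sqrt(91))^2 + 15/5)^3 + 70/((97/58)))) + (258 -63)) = 45131137495067143/1506827579925024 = 29.95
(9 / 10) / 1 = 0.90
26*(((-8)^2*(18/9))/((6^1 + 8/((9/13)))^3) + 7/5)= 91249418/2465195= 37.02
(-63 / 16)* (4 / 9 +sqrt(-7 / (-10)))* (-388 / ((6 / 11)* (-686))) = -3201* sqrt(70) / 7840 - 1067 / 588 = -5.23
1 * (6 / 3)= 2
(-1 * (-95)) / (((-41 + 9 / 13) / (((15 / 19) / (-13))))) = 75 / 524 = 0.14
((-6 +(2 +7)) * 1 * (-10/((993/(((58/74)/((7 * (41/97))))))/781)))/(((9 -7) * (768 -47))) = -10984765/2534234969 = -0.00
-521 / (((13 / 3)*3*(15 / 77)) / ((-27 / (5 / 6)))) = 2166318 / 325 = 6665.59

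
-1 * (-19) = 19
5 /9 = 0.56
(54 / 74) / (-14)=-0.05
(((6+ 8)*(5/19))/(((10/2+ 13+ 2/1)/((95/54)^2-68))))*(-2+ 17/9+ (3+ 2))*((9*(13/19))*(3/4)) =-189452263/701784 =-269.96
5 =5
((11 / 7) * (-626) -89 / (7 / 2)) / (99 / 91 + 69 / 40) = -358.75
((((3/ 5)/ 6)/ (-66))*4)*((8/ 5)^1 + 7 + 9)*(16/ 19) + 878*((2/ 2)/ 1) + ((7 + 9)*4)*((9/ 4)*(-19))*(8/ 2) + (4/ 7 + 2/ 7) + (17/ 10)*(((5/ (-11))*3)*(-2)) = -1103898931/ 109725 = -10060.60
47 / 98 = 0.48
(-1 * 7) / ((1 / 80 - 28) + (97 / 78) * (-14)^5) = 21840 / 2086844441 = 0.00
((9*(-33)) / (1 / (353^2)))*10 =-370088730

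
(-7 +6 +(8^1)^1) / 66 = 0.11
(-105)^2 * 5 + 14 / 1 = 55139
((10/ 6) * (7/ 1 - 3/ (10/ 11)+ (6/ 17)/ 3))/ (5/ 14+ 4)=4543/ 3111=1.46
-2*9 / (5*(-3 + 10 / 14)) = 63 / 40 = 1.58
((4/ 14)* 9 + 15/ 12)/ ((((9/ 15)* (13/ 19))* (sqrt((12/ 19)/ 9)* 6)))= 10165* sqrt(57)/ 13104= 5.86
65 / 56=1.16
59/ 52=1.13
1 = 1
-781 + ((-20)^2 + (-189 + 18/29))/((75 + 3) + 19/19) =-1783134/2291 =-778.32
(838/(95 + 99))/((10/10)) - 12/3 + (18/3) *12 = 7015/97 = 72.32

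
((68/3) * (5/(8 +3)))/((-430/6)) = -68/473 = -0.14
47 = 47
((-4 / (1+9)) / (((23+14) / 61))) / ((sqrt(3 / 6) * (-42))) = 61 * sqrt(2) / 3885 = 0.02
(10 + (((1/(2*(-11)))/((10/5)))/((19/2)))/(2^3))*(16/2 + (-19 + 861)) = 14211575/1672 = 8499.75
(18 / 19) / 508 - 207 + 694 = 2350271 / 4826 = 487.00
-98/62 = -49/31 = -1.58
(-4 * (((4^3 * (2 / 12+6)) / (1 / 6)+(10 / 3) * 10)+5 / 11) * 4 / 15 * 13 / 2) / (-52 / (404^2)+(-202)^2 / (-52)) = 4372481887072 / 206039677635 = 21.22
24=24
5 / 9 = 0.56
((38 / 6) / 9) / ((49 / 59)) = 1121 / 1323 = 0.85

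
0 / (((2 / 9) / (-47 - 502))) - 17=-17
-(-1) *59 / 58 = 59 / 58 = 1.02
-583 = -583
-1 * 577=-577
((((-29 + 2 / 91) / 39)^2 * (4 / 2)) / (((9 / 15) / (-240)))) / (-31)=618112800 / 43384159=14.25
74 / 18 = 37 / 9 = 4.11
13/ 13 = 1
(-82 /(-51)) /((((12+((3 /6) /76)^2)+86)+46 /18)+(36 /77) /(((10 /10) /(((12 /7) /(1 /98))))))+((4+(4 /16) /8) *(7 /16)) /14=962397960915 /7131311197184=0.13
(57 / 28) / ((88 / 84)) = 171 / 88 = 1.94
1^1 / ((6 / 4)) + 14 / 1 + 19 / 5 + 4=337 / 15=22.47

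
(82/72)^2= 1681/1296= 1.30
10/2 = 5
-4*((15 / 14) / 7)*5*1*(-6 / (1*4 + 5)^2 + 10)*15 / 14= -33500 / 1029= -32.56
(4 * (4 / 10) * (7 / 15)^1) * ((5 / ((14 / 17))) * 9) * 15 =612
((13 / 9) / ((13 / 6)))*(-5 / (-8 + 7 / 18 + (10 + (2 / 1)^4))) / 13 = -60 / 4303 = -0.01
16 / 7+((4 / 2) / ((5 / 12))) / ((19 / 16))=4208 / 665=6.33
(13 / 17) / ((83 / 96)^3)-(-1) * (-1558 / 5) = -15086842642 / 48601895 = -310.42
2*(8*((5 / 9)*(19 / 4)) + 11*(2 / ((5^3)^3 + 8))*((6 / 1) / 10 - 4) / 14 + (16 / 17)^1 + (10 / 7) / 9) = 464611220818 / 10459027215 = 44.42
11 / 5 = 2.20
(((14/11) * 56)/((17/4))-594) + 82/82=-107755/187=-576.23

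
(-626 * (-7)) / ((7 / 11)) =6886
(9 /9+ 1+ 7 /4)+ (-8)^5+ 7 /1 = -131029 /4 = -32757.25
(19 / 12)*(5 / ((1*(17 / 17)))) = 95 / 12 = 7.92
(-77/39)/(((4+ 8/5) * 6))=-55/936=-0.06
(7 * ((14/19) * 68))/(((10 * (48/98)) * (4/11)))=448987/2280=196.92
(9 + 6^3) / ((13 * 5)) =45 / 13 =3.46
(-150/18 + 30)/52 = 5/12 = 0.42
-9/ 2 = -4.50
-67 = -67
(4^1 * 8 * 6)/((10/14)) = 268.80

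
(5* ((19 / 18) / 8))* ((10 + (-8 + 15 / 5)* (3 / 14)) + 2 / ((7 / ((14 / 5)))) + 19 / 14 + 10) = 779 / 56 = 13.91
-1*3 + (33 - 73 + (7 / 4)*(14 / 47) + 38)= -421 / 94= -4.48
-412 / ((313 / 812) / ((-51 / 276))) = 1421812 / 7199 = 197.50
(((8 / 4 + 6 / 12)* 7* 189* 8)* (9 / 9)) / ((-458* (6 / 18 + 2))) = -5670 / 229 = -24.76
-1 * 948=-948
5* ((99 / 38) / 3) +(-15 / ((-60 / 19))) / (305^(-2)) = 33582355 / 76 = 441873.09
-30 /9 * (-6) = 20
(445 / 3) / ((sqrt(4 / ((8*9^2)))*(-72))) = -445*sqrt(2) / 24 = -26.22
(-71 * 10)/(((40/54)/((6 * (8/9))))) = -5112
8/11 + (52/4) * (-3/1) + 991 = 10480/11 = 952.73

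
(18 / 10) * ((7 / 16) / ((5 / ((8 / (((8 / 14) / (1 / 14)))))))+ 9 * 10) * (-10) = -64863 / 40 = -1621.58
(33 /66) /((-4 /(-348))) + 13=113 /2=56.50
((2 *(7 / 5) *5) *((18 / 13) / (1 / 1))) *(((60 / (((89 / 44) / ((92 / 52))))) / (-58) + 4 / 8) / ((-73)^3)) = 3423042 / 169684936213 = 0.00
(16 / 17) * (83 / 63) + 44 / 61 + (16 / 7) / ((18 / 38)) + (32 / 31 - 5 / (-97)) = 220879627 / 28064331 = 7.87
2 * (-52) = -104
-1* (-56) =56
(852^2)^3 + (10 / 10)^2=382505398183563265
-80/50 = -8/5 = -1.60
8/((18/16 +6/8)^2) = 512/225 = 2.28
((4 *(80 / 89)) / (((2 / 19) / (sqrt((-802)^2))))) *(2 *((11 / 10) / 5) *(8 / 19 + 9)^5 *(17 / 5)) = 3041492073.05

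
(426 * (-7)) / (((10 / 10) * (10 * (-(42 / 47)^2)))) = 156839 / 420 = 373.43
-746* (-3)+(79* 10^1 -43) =2985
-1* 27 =-27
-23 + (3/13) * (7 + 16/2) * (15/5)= -164/13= -12.62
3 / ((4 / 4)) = 3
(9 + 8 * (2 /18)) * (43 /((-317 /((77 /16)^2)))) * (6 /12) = -22690283 /1460736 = -15.53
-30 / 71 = -0.42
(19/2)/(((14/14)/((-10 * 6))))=-570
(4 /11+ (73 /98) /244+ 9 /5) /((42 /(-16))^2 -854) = -22796344 /8912674925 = -0.00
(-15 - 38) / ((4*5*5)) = -53 / 100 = -0.53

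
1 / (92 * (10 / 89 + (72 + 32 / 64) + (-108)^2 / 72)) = 0.00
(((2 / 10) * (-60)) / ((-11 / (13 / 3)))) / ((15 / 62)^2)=199888 / 2475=80.76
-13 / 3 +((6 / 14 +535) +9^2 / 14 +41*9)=38047 / 42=905.88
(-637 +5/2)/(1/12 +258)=-7614/3097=-2.46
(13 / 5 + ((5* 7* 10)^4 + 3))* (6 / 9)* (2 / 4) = 25010416676 / 5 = 5002083335.20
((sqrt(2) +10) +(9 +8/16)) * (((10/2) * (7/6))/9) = 35 * sqrt(2)/54 +455/36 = 13.56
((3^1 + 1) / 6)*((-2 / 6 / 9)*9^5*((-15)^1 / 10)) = 2187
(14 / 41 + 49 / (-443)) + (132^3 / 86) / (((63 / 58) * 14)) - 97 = 63599768026 / 38269441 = 1661.89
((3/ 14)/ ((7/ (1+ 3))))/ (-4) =-0.03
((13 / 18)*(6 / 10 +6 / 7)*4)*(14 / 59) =1.00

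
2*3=6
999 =999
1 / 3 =0.33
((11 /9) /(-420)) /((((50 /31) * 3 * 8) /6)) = -341 /756000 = -0.00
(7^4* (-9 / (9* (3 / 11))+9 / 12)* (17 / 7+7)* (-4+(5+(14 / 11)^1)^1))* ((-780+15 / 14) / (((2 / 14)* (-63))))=-155850625 / 12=-12987552.08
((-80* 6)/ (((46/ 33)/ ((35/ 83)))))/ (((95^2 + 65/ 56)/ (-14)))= 43464960/ 192986537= 0.23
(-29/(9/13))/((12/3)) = -10.47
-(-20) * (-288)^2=1658880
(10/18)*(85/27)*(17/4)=7225/972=7.43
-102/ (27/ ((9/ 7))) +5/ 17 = -543/ 119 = -4.56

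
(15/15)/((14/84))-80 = -74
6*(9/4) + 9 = 45/2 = 22.50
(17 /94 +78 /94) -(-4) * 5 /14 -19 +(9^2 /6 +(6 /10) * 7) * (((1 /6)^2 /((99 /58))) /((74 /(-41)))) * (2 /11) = -13195264309 /795383820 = -16.59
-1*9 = -9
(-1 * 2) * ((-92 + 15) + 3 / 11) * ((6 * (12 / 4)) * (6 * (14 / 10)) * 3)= 3828384 / 55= 69606.98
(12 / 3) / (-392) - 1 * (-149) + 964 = 1112.99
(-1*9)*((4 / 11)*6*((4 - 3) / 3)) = -72 / 11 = -6.55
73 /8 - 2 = 57 /8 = 7.12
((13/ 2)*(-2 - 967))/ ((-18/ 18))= 12597/ 2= 6298.50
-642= -642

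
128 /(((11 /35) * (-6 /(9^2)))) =-60480 /11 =-5498.18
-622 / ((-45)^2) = -622 / 2025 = -0.31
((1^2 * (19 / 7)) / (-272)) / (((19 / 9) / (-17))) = 0.08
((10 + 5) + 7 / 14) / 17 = 31 / 34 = 0.91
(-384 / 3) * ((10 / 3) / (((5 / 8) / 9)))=-6144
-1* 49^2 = -2401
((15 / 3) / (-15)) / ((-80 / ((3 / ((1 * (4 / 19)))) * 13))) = 247 / 320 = 0.77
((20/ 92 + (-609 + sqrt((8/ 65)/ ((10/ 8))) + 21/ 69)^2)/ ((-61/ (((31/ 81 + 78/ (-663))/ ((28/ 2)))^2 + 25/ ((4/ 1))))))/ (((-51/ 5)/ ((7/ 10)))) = 2959365975299270975/ 1135860369917364-929156500000 * sqrt(26)/ 1763758338381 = 2602.71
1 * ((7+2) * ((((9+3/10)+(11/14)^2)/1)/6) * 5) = 29157/392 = 74.38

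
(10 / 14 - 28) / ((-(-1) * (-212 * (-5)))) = -191 / 7420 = -0.03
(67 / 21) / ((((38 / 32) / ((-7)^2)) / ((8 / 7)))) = 8576 / 57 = 150.46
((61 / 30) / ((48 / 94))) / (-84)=-2867 / 60480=-0.05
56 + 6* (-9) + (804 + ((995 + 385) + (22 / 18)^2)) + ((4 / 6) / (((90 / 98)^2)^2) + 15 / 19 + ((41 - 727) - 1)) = 351122453063 / 233735625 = 1502.22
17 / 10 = 1.70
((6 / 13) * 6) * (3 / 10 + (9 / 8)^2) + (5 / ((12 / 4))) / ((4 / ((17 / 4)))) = 4763 / 780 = 6.11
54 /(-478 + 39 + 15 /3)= -27 /217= -0.12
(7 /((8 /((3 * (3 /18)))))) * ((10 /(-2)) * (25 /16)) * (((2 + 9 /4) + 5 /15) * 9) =-144375 /1024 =-140.99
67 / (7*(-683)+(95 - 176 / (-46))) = -1541 / 107690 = -0.01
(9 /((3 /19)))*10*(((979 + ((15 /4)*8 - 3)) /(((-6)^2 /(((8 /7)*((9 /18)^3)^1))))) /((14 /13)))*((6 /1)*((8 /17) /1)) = 5965.95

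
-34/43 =-0.79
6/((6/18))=18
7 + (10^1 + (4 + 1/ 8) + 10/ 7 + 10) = 32.55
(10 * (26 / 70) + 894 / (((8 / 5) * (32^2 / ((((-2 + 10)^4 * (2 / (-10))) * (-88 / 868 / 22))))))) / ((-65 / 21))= -3759 / 2015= -1.87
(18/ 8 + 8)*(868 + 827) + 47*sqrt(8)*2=188*sqrt(2) + 69495/ 4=17639.62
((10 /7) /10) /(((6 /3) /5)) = 5 /14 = 0.36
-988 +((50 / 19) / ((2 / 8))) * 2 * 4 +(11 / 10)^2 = -1714901 / 1900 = -902.58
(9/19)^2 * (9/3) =0.67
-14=-14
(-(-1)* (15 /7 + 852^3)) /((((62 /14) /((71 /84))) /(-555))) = -56865243471585 /868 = -65512953308.28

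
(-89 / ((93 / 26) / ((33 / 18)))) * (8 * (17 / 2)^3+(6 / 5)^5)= -195498187027 / 871875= -224227.31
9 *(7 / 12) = 21 / 4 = 5.25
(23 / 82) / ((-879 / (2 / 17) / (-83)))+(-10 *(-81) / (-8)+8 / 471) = -101.23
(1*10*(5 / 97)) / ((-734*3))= -25 / 106797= -0.00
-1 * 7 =-7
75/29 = 2.59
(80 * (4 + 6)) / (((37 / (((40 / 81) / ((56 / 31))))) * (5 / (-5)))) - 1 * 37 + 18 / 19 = -16726615 / 398601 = -41.96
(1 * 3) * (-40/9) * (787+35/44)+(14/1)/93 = -3581792/341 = -10503.79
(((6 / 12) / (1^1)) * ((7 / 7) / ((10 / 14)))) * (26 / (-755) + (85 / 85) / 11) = 0.04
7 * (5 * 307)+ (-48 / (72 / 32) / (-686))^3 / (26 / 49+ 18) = 54235334288207 / 5047495047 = 10745.00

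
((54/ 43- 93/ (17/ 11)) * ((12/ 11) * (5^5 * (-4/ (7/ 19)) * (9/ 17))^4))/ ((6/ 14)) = -73396163593652343750000000000/ 4701146527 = -15612396502027247650.18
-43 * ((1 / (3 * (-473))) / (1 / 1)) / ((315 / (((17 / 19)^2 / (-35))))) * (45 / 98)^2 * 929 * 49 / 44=-805443 / 1678049296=-0.00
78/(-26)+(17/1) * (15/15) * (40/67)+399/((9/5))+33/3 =48203/201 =239.82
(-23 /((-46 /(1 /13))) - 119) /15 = -1031 /130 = -7.93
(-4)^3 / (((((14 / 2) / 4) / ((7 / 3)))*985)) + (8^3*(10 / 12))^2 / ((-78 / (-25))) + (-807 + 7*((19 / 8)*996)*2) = 31343467898 / 345735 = 90657.49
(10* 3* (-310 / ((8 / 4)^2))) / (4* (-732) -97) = 93 / 121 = 0.77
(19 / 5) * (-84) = -1596 / 5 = -319.20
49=49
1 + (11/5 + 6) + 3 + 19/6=461/30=15.37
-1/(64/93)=-93/64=-1.45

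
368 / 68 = 92 / 17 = 5.41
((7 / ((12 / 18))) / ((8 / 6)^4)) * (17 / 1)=28917 / 512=56.48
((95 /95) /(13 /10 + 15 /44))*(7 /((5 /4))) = 1232 /361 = 3.41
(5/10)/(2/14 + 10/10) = 7/16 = 0.44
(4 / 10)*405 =162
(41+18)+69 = 128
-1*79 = -79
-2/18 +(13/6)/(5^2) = -11/450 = -0.02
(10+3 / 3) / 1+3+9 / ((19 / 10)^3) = 15.31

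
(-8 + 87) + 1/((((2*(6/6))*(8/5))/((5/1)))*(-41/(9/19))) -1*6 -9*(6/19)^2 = 17070749/236816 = 72.08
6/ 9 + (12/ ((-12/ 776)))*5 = -11638/ 3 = -3879.33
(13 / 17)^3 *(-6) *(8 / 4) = -26364 / 4913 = -5.37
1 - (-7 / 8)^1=1.88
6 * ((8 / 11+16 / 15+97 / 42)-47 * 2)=-207661 / 385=-539.38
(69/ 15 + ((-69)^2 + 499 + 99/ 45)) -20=26234/ 5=5246.80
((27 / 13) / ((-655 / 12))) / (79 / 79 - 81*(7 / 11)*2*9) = 3564 / 86810425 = 0.00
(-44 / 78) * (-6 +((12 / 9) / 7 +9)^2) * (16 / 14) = -6090128 / 120393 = -50.59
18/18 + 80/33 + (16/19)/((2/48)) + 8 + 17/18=122563/3762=32.58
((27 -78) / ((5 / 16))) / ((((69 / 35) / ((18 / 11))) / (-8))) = 274176 / 253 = 1083.70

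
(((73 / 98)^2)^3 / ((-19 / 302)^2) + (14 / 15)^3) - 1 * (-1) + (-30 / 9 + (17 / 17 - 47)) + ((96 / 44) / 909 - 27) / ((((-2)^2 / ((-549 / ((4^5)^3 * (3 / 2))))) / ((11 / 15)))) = -15946507718058824673042428293 / 3657705190596478324703232000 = -4.36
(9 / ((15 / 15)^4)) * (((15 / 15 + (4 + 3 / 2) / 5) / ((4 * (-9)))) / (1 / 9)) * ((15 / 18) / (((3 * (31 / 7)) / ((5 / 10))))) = -147 / 992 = -0.15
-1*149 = -149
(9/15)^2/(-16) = -9/400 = -0.02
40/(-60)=-2/3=-0.67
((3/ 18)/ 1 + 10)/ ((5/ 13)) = 793/ 30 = 26.43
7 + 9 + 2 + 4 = 22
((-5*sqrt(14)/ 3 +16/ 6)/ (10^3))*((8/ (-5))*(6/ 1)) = -16/ 625 +2*sqrt(14)/ 125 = 0.03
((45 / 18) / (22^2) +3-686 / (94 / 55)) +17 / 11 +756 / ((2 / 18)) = 291500499 / 45496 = 6407.17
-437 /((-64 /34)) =7429 /32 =232.16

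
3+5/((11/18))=123/11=11.18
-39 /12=-13 /4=-3.25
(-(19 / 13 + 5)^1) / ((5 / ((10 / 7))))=-24 / 13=-1.85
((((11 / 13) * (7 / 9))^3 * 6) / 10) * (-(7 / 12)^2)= -22370117 / 384387120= -0.06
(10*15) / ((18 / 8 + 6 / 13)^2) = 135200 / 6627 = 20.40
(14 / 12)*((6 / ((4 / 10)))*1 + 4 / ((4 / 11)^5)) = 1154237 / 1536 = 751.46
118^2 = 13924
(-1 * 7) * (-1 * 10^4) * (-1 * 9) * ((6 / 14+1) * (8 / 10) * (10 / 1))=-7200000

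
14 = 14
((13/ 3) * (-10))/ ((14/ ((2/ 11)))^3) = -130/ 1369599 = -0.00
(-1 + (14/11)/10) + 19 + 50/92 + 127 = 368547/2530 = 145.67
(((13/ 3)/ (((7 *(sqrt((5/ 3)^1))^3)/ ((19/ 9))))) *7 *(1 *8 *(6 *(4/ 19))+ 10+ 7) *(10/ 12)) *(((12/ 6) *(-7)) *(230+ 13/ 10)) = -2408861 *sqrt(15)/ 30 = -310982.62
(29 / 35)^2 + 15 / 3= 6966 / 1225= 5.69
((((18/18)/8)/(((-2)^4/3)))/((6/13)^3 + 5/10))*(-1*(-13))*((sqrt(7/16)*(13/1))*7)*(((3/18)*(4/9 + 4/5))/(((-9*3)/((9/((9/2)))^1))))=-18193357*sqrt(7)/102215520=-0.47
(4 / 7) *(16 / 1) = 9.14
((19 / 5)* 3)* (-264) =-3009.60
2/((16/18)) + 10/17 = 193/68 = 2.84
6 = 6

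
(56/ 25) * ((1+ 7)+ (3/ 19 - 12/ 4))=5488/ 475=11.55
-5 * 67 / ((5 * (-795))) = 67 / 795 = 0.08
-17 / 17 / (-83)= 1 / 83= 0.01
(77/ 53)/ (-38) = -77/ 2014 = -0.04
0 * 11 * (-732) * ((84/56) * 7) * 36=0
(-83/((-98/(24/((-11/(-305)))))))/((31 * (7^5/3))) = 911340/280828163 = 0.00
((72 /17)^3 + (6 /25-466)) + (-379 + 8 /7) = -660002529 /859775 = -767.65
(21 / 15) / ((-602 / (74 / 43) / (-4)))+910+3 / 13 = 109398009 / 120185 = 910.25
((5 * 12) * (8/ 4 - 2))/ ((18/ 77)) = 0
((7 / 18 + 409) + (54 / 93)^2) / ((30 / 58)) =205535789 / 259470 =792.14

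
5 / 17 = 0.29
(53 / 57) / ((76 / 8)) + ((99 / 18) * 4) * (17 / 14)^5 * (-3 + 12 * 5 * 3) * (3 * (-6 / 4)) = -26945150001169 / 582463392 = -46260.68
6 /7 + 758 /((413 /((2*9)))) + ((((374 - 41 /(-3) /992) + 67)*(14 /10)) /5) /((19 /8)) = 6267759787 /72977100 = 85.89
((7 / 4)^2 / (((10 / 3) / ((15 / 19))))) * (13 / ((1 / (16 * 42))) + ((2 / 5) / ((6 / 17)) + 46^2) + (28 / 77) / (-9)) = 263241769 / 33440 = 7872.06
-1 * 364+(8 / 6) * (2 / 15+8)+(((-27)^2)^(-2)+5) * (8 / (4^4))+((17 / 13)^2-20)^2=-22436680729913 / 1214278912080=-18.48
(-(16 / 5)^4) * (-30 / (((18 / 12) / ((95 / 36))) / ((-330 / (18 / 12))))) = -54788096 / 45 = -1217513.24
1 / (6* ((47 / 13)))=0.05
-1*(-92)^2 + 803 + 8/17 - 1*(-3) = -130178/17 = -7657.53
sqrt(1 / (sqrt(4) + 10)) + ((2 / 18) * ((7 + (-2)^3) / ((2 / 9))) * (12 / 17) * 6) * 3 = -108 / 17 + sqrt(3) / 6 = -6.06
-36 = -36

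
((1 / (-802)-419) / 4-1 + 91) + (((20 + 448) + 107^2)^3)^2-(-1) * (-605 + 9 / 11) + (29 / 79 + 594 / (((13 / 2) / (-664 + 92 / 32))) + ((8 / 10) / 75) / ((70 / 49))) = 194625793624956068659849074699620239 / 67951455000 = 2864188759827969374016334.00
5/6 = 0.83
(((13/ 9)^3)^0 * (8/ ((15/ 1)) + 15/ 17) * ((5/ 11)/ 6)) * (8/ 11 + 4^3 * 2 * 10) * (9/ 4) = 635721/ 2057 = 309.05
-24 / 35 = -0.69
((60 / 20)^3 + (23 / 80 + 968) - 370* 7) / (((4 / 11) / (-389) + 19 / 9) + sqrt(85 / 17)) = 79852904367291 / 12983766080 - 189209081405817* sqrt(5) / 64918830400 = -366.92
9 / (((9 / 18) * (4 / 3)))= 27 / 2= 13.50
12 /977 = 0.01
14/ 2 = 7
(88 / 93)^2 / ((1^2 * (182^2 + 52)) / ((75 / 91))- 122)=96800 / 4338721839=0.00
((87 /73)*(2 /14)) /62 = 87 /31682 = 0.00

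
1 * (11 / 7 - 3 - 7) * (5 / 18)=-295 / 126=-2.34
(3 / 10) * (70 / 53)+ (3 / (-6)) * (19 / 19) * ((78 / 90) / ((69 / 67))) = -2693 / 109710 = -0.02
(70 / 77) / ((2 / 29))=145 / 11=13.18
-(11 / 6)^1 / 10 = -11 / 60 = -0.18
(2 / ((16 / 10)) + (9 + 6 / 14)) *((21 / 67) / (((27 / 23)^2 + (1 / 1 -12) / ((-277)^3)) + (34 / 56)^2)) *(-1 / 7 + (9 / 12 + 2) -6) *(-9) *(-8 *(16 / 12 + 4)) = -2496.53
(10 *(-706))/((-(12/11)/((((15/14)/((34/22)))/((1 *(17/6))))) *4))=3203475/8092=395.88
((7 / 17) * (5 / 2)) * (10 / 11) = 175 / 187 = 0.94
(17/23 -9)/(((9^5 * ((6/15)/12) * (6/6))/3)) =-1900/150903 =-0.01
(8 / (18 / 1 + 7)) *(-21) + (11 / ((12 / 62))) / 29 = -4.76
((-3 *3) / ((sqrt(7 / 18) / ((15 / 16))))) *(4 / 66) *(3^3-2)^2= -84375 *sqrt(14) / 616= -512.50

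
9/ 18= 1/ 2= 0.50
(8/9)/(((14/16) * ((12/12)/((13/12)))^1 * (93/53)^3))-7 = -1033197895/152023473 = -6.80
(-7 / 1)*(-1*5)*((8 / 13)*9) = 2520 / 13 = 193.85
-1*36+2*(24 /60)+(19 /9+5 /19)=-28066 /855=-32.83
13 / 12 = 1.08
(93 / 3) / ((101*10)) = 31 / 1010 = 0.03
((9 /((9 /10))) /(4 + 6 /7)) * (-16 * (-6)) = 3360 /17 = 197.65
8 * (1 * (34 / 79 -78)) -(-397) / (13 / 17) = -101.40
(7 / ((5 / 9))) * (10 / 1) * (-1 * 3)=-378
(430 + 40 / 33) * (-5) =-71150 / 33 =-2156.06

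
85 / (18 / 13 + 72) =1105 / 954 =1.16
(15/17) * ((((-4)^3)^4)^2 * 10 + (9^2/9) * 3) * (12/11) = 506654958079185660/187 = 2709384802562490.16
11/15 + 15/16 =401/240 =1.67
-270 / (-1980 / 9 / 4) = 54 / 11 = 4.91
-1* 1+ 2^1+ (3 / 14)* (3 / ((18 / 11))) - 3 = -45 / 28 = -1.61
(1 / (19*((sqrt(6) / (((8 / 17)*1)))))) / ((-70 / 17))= -2*sqrt(6) / 1995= -0.00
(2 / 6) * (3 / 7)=1 / 7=0.14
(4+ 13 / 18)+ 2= 121 / 18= 6.72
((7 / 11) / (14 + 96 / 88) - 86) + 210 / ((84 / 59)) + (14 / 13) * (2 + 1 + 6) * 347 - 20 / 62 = 114544440 / 33449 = 3424.45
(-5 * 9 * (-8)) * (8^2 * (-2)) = -46080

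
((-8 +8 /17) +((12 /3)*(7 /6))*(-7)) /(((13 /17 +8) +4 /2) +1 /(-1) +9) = -2050 /957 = -2.14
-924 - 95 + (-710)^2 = 503081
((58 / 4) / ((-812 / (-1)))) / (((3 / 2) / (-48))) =-4 / 7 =-0.57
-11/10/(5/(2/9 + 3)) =-319/450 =-0.71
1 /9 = 0.11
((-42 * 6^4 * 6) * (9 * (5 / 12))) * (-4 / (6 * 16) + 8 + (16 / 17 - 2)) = -143649450 / 17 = -8449967.65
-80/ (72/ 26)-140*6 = -7820/ 9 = -868.89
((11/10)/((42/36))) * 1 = 33/35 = 0.94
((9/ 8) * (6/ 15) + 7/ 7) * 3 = 87/ 20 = 4.35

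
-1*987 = -987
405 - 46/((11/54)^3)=-6704289/1331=-5037.03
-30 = -30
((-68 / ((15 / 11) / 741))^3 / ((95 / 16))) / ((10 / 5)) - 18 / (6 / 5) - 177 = -2655412769784512 / 625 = -4248660431655.22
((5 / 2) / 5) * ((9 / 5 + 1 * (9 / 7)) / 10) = 27 / 175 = 0.15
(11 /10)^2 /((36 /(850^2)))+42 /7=874441 /36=24290.03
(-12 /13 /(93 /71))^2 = 80656 /162409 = 0.50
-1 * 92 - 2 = -94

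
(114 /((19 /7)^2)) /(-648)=-49 /2052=-0.02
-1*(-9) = 9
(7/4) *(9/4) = 63/16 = 3.94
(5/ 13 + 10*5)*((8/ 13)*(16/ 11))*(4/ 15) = 67072/ 5577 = 12.03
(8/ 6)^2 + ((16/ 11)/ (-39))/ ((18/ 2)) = 6848/ 3861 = 1.77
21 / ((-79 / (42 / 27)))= -98 / 237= -0.41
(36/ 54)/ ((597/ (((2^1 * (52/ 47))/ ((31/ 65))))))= 13520/ 2609487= 0.01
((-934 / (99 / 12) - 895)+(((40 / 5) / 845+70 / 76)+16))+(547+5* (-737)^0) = -465475963 / 1059630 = -439.28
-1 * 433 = -433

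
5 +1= 6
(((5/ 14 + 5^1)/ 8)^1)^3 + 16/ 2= 11661299/ 1404928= 8.30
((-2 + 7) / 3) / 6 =5 / 18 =0.28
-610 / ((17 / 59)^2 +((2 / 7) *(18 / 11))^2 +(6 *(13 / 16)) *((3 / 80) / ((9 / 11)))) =-8057406649600 / 6935263887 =-1161.80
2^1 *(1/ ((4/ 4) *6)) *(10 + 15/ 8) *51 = 1615/ 8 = 201.88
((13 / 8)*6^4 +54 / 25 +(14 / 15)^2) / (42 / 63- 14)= -118633 / 750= -158.18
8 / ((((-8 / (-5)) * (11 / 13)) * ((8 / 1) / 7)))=455 / 88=5.17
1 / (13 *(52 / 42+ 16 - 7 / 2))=42 / 7501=0.01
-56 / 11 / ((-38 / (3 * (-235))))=-19740 / 209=-94.45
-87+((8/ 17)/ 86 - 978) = -1064.99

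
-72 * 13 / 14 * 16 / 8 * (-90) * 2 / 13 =12960 / 7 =1851.43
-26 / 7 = -3.71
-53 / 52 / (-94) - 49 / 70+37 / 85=-0.25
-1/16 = -0.06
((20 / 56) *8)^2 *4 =1600 / 49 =32.65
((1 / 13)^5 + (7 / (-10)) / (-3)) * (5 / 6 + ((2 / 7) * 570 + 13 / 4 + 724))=194512622959 / 935658360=207.89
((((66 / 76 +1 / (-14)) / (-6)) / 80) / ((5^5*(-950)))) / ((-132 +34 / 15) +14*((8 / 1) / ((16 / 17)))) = -53 / 1017117500000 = -0.00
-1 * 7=-7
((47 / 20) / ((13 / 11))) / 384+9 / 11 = 904247 / 1098240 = 0.82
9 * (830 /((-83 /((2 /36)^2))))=-5 /18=-0.28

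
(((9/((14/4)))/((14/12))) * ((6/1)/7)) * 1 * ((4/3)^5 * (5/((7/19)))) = 778240/7203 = 108.04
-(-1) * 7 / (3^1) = 7 / 3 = 2.33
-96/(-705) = 32/235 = 0.14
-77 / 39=-1.97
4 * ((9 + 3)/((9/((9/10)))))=24/5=4.80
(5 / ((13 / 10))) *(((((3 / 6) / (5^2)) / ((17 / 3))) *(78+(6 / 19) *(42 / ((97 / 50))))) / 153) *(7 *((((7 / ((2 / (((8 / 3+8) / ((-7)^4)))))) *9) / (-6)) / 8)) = -52118 / 339283399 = -0.00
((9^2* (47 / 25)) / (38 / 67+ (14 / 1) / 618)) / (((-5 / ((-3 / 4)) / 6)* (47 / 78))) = 588606993 / 1526375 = 385.62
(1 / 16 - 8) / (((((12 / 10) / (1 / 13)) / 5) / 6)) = -3175 / 208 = -15.26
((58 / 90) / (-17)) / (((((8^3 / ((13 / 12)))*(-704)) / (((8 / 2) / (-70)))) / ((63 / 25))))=-377 / 22978560000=-0.00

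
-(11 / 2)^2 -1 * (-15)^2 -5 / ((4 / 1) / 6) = -1051 / 4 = -262.75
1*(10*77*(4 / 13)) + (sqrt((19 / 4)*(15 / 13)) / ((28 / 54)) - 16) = 27*sqrt(3705) / 364 + 2872 / 13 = 225.44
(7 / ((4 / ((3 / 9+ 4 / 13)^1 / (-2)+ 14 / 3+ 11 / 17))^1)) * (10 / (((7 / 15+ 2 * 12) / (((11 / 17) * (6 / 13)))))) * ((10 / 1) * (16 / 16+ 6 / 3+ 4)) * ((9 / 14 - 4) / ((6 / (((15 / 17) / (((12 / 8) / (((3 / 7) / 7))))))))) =-6418231875 / 4266065986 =-1.50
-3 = -3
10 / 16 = 5 / 8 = 0.62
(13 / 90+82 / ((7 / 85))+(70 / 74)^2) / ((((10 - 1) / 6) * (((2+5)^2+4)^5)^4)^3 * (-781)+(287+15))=-3438680116 / 260184233572286487388796230508901267486033683268408873984145325646423681088307152192029221039426895523196915582685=-0.00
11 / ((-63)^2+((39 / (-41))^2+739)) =18491 / 7915669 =0.00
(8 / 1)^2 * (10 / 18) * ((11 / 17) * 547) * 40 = 77017600 / 153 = 503383.01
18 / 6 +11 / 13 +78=1064 / 13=81.85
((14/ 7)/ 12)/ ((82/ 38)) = 19/ 246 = 0.08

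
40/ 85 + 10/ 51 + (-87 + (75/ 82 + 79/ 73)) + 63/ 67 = -100341151/ 1203186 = -83.40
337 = 337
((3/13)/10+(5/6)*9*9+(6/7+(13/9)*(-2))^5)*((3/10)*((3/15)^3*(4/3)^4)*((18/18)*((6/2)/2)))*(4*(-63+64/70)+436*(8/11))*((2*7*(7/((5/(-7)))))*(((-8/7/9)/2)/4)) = 553119890223750656/9868983926484375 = 56.05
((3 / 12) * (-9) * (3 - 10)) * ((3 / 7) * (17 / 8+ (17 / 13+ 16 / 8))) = 15255 / 416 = 36.67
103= 103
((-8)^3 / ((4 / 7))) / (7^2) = -128 / 7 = -18.29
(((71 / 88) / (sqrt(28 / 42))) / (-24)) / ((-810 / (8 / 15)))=0.00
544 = 544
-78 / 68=-39 / 34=-1.15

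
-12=-12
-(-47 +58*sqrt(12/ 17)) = 47 - 116*sqrt(51)/ 17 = -1.73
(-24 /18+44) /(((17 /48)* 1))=2048 /17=120.47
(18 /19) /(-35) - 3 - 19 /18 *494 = -3138962 /5985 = -524.47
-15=-15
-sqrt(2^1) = -sqrt(2) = -1.41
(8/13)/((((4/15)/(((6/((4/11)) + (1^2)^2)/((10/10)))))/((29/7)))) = 2175/13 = 167.31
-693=-693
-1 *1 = -1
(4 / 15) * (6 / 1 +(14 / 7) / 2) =28 / 15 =1.87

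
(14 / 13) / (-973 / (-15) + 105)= 15 / 2366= 0.01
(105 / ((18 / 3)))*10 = 175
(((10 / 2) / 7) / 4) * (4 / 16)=5 / 112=0.04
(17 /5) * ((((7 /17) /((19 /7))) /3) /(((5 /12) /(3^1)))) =588 /475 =1.24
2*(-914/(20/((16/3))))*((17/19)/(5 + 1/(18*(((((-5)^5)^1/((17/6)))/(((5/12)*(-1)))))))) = -6712416000/76950323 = -87.23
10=10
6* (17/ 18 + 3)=71/ 3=23.67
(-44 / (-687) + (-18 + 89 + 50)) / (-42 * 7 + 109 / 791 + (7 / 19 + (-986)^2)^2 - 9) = 23749562221 / 185416513813469336589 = 0.00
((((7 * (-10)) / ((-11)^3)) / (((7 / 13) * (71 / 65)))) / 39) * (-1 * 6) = -1300 / 94501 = -0.01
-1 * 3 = -3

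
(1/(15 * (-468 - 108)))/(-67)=1/578880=0.00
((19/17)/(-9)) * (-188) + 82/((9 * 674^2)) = 811337633/34752114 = 23.35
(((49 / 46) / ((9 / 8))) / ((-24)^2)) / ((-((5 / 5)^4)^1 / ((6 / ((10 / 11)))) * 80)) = -539 / 3974400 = -0.00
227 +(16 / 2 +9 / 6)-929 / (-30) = 267.47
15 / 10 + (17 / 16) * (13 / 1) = 15.31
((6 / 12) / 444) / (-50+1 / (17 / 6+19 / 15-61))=-569 / 25272480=-0.00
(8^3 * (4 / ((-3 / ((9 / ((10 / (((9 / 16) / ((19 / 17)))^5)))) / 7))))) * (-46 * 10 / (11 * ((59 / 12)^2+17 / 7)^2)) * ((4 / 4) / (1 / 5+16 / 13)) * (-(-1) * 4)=0.47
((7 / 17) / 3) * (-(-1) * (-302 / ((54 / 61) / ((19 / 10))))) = -88.97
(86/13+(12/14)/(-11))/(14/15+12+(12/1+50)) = 24540/281281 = 0.09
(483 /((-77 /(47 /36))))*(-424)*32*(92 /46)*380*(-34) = -94748871680 /33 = -2871177929.70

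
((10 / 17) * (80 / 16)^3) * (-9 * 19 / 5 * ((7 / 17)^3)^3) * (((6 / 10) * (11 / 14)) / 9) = -90363255675 / 2015993900449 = -0.04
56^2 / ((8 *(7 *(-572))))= -14 / 143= -0.10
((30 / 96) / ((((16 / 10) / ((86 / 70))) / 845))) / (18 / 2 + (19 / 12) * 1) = 545025 / 28448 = 19.16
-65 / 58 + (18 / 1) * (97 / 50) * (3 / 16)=62951 / 11600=5.43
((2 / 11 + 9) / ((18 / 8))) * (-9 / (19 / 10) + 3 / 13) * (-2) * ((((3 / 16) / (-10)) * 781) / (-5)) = 2660441 / 24700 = 107.71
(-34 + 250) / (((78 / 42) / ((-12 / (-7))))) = 2592 / 13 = 199.38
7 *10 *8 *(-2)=-1120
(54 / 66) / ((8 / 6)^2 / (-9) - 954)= -0.00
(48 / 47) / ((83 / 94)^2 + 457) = 9024 / 4044941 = 0.00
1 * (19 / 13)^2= 361 / 169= 2.14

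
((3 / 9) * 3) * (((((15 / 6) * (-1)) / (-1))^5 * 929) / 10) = 580625 / 64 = 9072.27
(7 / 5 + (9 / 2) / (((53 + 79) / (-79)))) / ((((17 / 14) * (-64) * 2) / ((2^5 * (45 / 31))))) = 0.39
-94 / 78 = -47 / 39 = -1.21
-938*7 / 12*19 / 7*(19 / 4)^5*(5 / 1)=-110322590945 / 6144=-17956150.87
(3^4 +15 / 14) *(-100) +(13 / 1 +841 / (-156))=-8953891 / 1092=-8199.53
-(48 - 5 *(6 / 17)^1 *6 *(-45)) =-8916 / 17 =-524.47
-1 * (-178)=178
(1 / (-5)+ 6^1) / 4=29 / 20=1.45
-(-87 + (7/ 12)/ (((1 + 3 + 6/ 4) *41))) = 235415/ 2706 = 87.00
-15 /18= -5 /6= -0.83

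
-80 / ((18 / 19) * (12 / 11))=-2090 / 27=-77.41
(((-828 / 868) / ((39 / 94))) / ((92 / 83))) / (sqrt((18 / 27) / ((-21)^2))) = -35109 * sqrt(6) / 1612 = -53.35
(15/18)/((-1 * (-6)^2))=-5/216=-0.02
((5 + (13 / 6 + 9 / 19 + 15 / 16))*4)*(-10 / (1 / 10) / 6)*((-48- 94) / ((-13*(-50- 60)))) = 2777165 / 48906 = 56.79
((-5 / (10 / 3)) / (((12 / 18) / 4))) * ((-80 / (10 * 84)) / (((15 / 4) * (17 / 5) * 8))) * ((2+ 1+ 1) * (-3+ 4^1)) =0.03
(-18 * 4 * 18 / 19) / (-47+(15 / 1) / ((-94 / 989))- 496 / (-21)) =2558304 / 6796091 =0.38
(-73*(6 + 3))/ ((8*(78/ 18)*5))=-1971/ 520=-3.79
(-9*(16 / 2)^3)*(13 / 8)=-7488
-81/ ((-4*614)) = 81/ 2456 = 0.03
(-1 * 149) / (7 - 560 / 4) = 149 / 133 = 1.12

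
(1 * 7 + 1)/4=2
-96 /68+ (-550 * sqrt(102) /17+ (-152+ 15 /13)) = -479.01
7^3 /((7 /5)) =245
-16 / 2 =-8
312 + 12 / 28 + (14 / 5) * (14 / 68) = 186238 / 595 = 313.01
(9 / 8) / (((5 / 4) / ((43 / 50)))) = 387 / 500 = 0.77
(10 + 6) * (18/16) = 18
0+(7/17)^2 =49/289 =0.17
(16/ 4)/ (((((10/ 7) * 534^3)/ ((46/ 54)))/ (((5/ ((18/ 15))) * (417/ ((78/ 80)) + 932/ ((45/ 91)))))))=54448429/ 360773525502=0.00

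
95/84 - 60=-4945/84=-58.87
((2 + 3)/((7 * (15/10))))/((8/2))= 5/42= 0.12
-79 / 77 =-1.03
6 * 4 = 24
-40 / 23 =-1.74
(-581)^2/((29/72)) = 24304392/29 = 838082.48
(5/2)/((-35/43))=-43/14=-3.07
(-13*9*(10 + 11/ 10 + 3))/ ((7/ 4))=-32994/ 35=-942.69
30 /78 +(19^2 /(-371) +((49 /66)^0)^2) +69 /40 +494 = 95714667 /192920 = 496.14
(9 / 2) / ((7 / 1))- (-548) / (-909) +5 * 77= 4900019 / 12726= 385.04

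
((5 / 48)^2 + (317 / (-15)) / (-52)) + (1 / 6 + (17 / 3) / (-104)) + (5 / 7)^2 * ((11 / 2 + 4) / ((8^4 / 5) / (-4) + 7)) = 3664584229 / 7257519360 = 0.50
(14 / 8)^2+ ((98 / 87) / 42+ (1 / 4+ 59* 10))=2477785 / 4176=593.34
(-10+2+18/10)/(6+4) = -31/50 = -0.62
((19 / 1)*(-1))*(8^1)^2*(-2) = 2432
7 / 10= 0.70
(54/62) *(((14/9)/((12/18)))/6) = 21/62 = 0.34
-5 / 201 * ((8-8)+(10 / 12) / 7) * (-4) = 50 / 4221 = 0.01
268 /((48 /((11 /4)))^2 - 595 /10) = 64856 /59329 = 1.09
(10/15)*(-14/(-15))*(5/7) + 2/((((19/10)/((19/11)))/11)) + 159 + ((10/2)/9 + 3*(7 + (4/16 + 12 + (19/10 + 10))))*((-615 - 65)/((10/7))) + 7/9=-2005489/45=-44566.42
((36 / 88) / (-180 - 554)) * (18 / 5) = -81 / 40370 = -0.00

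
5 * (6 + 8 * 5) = 230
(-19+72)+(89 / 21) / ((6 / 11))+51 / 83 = 641957 / 10458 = 61.38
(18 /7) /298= 9 /1043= 0.01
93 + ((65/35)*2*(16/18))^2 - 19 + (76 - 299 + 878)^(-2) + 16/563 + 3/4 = 328553401903613/3834706106700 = 85.68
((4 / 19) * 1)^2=16 / 361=0.04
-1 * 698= -698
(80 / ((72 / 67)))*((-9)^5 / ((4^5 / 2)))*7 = -15385545 / 256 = -60099.79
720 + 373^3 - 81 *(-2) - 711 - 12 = 51895276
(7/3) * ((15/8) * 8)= 35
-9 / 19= -0.47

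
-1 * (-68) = 68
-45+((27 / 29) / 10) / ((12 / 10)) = -5211 / 116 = -44.92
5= 5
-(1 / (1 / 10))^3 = -1000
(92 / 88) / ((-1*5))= -23 / 110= -0.21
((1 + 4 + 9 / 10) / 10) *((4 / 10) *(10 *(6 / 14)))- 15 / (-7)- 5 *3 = -2073 / 175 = -11.85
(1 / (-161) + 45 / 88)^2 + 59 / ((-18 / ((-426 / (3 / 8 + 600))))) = 7465005440129 / 2892350615616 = 2.58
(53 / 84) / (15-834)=-0.00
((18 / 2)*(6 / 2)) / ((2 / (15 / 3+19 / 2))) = 783 / 4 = 195.75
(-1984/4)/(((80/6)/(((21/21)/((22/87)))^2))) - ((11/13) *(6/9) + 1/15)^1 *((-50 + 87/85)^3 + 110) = 73451.38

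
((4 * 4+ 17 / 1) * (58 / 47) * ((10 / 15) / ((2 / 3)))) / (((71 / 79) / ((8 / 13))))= 1209648 / 43381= 27.88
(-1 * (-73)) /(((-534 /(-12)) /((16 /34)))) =1168 /1513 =0.77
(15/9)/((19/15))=25/19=1.32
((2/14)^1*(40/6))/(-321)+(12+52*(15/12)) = 519037/6741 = 77.00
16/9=1.78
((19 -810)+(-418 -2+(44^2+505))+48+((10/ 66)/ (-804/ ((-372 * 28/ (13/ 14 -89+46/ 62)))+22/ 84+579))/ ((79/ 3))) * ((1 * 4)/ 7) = 2874304542239688/ 3935862996373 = 730.29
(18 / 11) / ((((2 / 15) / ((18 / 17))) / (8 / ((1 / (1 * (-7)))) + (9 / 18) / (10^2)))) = -2721357 / 3740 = -727.64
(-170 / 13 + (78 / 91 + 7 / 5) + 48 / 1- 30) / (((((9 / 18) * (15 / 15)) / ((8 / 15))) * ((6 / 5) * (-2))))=-1452 / 455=-3.19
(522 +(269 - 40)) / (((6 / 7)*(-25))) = -5257 / 150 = -35.05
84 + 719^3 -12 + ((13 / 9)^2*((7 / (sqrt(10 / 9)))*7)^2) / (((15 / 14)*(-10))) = 2508938618867 / 6750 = 371694610.20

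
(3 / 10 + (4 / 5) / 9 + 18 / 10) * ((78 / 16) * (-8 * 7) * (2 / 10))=-17927 / 150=-119.51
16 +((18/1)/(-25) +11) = 657/25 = 26.28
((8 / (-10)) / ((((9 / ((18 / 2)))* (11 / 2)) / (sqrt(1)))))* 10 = -16 / 11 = -1.45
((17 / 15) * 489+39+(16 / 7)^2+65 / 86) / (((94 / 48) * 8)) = 37874187 / 990290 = 38.25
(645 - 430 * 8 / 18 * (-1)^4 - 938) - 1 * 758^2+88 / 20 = -25876967 / 45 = -575043.71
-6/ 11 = -0.55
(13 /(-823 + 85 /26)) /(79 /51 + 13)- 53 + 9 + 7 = -292572170 /7907123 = -37.00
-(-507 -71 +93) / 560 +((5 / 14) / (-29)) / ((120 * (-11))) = 46415 / 53592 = 0.87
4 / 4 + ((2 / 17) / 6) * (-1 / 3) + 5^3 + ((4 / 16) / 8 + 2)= 626809 / 4896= 128.02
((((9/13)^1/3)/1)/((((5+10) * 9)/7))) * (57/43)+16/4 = 33673/8385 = 4.02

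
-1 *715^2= -511225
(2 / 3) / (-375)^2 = 2 / 421875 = 0.00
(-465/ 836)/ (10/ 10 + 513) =-465/ 429704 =-0.00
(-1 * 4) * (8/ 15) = -32/ 15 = -2.13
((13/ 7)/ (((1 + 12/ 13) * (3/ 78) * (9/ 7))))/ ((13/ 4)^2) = 416/ 225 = 1.85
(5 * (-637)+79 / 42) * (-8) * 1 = 534764 / 21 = 25464.95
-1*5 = -5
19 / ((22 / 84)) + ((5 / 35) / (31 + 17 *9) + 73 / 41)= 43175499 / 580888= 74.33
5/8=0.62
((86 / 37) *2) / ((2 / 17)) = 39.51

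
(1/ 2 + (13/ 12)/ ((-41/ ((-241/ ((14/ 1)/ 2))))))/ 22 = 4855/ 75768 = 0.06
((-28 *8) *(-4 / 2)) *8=3584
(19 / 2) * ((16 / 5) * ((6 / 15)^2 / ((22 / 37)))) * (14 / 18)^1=78736 / 12375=6.36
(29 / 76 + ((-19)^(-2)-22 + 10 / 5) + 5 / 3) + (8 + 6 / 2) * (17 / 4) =62383 / 2166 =28.80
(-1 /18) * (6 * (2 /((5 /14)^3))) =-5488 /375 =-14.63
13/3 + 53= 172/3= 57.33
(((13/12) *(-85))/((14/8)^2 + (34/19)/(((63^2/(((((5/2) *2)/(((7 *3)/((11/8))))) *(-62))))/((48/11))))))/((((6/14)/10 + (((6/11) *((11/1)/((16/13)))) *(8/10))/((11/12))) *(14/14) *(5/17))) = -678706708680/28158148379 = -24.10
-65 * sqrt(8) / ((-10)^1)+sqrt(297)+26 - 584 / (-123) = 3 * sqrt(33)+13 * sqrt(2)+3782 / 123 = 66.37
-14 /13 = -1.08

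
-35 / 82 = -0.43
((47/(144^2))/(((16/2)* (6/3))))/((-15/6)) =-47/829440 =-0.00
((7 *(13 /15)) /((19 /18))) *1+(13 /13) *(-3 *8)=-1734 /95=-18.25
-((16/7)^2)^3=-16777216/117649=-142.60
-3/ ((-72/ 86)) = 43/ 12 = 3.58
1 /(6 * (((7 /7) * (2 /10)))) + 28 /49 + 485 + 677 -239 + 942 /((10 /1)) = 213907 /210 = 1018.60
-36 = -36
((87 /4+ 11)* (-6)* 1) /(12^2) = -131 /96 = -1.36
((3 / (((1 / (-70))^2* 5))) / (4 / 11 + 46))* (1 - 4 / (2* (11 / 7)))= -294 / 17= -17.29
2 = 2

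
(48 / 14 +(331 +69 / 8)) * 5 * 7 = 96055 / 8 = 12006.88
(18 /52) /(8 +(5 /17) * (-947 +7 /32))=-2448 /1912729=-0.00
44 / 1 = 44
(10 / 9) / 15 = 2 / 27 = 0.07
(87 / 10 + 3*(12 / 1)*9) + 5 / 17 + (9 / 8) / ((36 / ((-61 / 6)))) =5429279 / 16320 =332.68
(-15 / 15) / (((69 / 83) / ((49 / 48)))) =-4067 / 3312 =-1.23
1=1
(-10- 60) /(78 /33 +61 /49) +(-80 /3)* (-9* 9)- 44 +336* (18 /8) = 1109662 /389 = 2852.60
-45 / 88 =-0.51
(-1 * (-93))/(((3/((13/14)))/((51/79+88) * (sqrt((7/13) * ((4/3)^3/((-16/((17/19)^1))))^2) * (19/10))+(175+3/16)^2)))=3690581 * sqrt(91)/74655+3166294027/3584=883924.16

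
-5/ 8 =-0.62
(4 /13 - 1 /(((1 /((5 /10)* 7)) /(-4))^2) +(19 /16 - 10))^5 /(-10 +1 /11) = 1531887848914905801621027 /42436853235712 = 36098054688.60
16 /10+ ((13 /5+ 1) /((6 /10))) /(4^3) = 271 /160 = 1.69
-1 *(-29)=29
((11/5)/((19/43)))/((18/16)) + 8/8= 4639/855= 5.43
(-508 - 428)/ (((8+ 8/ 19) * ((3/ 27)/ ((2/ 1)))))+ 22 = -19787/ 10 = -1978.70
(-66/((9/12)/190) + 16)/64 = -261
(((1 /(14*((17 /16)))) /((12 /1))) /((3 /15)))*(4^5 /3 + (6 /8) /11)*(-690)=-25912375 /3927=-6598.52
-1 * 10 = -10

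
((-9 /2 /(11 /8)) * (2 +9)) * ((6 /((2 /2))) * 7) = -1512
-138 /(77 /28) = -552 /11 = -50.18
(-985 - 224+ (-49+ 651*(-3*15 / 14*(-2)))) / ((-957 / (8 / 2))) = -12.23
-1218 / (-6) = 203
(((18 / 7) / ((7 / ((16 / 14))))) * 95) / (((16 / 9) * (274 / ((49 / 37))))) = 7695 / 70966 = 0.11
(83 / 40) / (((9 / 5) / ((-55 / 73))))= -4565 / 5256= -0.87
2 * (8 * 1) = 16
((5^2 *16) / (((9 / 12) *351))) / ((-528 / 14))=-1400 / 34749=-0.04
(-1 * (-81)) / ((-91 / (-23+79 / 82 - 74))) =91125 / 1066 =85.48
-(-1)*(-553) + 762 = 209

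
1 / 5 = 0.20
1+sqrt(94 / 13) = 1+sqrt(1222) / 13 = 3.69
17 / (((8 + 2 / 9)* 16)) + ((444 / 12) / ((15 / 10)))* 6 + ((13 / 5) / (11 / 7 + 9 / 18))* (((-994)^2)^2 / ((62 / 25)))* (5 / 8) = 308799977532.50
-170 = -170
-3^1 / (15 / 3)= -3 / 5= -0.60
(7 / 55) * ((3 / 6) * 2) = 7 / 55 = 0.13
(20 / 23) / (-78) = -10 / 897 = -0.01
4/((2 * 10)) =1/5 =0.20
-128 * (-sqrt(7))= 338.66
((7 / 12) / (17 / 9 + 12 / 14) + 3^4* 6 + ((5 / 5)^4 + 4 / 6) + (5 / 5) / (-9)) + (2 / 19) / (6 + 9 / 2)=404038231 / 828324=487.78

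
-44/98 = -22/49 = -0.45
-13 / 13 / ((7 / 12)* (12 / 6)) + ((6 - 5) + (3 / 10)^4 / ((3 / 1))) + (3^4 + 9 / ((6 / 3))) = 5995189 / 70000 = 85.65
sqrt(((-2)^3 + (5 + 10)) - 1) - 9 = -9 + sqrt(6) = -6.55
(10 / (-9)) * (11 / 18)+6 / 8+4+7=3587 / 324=11.07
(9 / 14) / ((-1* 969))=-3 / 4522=-0.00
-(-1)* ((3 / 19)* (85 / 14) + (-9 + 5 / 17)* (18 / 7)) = -96897 / 4522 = -21.43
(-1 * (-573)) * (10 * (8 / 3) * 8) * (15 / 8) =229200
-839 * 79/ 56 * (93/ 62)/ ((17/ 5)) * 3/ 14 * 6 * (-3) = 26843805/ 13328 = 2014.09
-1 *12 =-12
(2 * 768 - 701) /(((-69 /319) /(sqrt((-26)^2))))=-6925490 /69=-100369.42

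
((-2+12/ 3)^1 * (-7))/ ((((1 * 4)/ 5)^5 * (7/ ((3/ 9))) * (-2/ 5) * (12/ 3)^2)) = 15625/ 49152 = 0.32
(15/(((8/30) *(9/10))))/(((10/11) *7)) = 275/28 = 9.82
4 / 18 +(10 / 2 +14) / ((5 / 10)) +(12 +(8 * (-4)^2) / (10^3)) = 56644 / 1125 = 50.35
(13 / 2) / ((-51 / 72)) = -156 / 17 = -9.18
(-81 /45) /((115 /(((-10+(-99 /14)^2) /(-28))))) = 70569 /3155600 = 0.02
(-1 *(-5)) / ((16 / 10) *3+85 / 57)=1425 / 1793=0.79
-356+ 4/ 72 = -6407/ 18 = -355.94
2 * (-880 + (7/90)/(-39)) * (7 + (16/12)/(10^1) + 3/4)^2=-691055701303/6318000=-109378.87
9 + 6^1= 15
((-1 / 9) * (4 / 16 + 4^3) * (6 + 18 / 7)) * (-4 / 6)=2570 / 63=40.79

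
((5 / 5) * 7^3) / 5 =68.60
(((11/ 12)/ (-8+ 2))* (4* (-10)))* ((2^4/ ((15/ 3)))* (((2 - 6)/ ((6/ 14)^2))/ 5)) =-34496/ 405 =-85.18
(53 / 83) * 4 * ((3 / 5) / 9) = 212 / 1245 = 0.17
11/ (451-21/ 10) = 0.02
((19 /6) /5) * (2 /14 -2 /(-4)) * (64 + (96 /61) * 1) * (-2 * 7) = -22800 /61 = -373.77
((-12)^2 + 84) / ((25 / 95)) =4332 / 5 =866.40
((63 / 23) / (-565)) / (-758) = 63 / 9850210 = 0.00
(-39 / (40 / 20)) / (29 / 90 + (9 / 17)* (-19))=29835 / 14897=2.00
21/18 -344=-2057/6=-342.83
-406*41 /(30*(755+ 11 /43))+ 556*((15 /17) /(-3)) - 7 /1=-1418302973 /8281380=-171.26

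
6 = 6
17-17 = 0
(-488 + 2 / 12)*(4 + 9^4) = -19215755 / 6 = -3202625.83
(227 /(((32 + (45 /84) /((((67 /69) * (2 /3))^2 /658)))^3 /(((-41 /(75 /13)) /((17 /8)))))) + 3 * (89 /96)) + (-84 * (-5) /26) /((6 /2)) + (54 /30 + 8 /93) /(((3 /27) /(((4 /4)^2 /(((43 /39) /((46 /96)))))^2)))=11.37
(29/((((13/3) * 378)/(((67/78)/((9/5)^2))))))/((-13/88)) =-1068650/33633873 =-0.03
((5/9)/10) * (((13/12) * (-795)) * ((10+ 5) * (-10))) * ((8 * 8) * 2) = 2756000/3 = 918666.67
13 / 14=0.93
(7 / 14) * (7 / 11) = 7 / 22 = 0.32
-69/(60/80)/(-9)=92/9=10.22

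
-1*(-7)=7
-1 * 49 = -49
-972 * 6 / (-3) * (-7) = -13608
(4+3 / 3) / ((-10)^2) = 1 / 20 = 0.05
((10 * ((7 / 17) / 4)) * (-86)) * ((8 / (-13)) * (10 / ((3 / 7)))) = 842800 / 663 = 1271.19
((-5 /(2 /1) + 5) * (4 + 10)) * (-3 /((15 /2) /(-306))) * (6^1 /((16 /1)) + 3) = 28917 /2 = 14458.50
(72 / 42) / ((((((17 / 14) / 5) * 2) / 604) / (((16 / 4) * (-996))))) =-144380160 / 17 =-8492950.59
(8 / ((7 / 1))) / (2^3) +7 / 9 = 58 / 63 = 0.92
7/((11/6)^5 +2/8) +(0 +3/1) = 77631/23285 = 3.33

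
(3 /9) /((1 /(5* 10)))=50 /3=16.67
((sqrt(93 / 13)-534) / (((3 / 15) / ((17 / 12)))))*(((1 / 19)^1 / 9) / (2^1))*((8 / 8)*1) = -11.00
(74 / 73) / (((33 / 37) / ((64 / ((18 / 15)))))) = 438080 / 7227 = 60.62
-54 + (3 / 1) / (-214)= -11559 / 214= -54.01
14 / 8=7 / 4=1.75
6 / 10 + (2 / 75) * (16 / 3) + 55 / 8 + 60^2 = 6493711 / 1800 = 3607.62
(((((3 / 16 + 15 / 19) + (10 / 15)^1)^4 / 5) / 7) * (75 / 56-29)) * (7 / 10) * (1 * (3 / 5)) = -7820921902207549 / 3228391047168000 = -2.42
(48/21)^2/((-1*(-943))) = 256/46207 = 0.01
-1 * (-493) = 493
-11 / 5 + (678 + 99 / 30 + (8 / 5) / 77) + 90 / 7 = 532823 / 770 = 691.98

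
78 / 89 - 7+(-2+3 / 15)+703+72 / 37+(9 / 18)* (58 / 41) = 471012878 / 675065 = 697.73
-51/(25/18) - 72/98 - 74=-136532/1225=-111.45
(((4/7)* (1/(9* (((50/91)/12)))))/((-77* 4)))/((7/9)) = -78/13475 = -0.01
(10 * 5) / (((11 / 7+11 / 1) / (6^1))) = 525 / 22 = 23.86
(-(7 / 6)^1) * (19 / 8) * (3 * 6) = -49.88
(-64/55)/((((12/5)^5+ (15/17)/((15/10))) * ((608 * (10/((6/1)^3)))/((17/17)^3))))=-229500/445315673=-0.00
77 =77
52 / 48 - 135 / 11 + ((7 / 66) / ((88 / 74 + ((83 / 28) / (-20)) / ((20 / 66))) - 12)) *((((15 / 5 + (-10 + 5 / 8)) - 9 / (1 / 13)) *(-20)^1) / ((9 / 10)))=-3112142803 / 84288348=-36.92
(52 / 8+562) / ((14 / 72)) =20466 / 7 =2923.71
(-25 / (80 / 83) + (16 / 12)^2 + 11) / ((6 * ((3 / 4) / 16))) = -3790 / 81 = -46.79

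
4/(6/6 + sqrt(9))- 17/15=-2/15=-0.13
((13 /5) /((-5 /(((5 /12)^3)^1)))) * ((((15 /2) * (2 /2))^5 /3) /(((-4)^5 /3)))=1828125 /2097152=0.87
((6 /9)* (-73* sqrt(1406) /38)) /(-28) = 1.72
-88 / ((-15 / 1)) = 88 / 15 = 5.87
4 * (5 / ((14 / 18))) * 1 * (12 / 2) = 1080 / 7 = 154.29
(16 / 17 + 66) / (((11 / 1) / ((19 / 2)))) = 10811 / 187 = 57.81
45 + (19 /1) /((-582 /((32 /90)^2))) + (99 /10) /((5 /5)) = 64697531 /1178550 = 54.90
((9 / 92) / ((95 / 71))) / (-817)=-0.00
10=10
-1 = -1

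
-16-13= -29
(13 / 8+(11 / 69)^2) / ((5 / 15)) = 62861 / 12696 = 4.95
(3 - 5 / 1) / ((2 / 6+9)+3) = -6 / 37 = -0.16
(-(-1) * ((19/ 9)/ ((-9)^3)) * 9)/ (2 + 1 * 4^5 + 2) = -19/ 749412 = -0.00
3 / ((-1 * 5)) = -3 / 5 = -0.60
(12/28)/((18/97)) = 97/42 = 2.31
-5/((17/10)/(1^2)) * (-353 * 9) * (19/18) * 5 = 838375/17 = 49316.18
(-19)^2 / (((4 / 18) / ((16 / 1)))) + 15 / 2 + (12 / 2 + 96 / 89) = 4629171 / 178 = 26006.58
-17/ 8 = -2.12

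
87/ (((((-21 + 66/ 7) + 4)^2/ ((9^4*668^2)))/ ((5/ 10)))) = 6240340677816/ 2809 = 2221552395.09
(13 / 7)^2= 169 / 49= 3.45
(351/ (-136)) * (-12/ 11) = 1053/ 374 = 2.82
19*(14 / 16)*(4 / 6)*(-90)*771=-1538145 / 2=-769072.50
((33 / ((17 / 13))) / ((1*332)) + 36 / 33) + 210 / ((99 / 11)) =4563221 / 186252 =24.50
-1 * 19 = -19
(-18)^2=324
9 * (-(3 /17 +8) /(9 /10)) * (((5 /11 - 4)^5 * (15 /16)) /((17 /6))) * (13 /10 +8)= 52484769921285 /372349912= 140955.51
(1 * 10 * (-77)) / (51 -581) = 77 / 53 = 1.45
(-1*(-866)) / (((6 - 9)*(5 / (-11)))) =635.07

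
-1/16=-0.06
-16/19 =-0.84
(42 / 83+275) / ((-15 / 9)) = -68601 / 415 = -165.30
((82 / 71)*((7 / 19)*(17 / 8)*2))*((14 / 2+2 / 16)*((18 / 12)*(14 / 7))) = 43911 / 1136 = 38.65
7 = 7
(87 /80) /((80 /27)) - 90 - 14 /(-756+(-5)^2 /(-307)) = -133126641967 /1485548800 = -89.61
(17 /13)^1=17 /13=1.31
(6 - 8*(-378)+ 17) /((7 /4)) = 12188 /7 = 1741.14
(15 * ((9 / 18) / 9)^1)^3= 125 / 216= 0.58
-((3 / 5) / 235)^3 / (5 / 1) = -27 / 8111171875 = -0.00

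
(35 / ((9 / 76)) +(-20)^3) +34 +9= -68953 / 9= -7661.44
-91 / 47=-1.94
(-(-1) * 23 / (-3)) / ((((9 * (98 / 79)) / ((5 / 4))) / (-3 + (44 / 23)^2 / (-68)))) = 10847885 / 4138344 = 2.62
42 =42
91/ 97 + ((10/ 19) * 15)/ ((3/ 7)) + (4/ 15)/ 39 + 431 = 485564392/ 1078155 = 450.37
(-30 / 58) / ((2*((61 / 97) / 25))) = -36375 / 3538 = -10.28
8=8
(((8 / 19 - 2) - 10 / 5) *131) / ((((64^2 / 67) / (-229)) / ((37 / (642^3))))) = 1264247857 / 5148238307328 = 0.00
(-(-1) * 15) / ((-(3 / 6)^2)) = -60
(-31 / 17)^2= 961 / 289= 3.33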